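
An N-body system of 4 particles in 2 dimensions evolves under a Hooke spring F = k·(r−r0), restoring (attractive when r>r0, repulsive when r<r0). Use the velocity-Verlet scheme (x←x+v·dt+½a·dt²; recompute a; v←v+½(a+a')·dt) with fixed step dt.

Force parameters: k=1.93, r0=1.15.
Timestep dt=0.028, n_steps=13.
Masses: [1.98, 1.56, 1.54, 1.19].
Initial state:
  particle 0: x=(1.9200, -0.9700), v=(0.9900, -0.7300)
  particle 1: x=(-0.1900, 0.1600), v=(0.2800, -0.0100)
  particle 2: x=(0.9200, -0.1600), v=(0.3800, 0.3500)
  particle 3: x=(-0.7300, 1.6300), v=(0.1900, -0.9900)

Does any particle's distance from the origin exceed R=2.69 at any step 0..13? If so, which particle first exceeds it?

step 0: x0=(1.9200, -0.9700) x1=(-0.1900, 0.1600) x2=(0.9200, -0.1600) x3=(-0.7300, 1.6300)
step 1: x0=(1.9466, -0.9895) x1=(-0.1817, 0.1596) x2=(0.9303, -0.1498) x3=(-0.7229, 1.6003)
step 2: x0=(1.9708, -1.0071) x1=(-0.1724, 0.1590) x2=(0.9398, -0.1388) x3=(-0.7121, 1.5667)
step 3: x0=(1.9926, -1.0227) x1=(-0.1622, 0.1581) x2=(0.9486, -0.1270) x3=(-0.6978, 1.5293)
step 4: x0=(2.0119, -1.0365) x1=(-0.1510, 0.1569) x2=(0.9568, -0.1146) x3=(-0.6799, 1.4882)
step 5: x0=(2.0289, -1.0482) x1=(-0.1387, 0.1554) x2=(0.9644, -0.1015) x3=(-0.6584, 1.4435)
step 6: x0=(2.0434, -1.0581) x1=(-0.1255, 0.1534) x2=(0.9715, -0.0879) x3=(-0.6335, 1.3954)
step 7: x0=(2.0554, -1.0660) x1=(-0.1112, 0.1510) x2=(0.9780, -0.0738) x3=(-0.6052, 1.3441)
step 8: x0=(2.0650, -1.0720) x1=(-0.0958, 0.1481) x2=(0.9841, -0.0593) x3=(-0.5736, 1.2897)
step 9: x0=(2.0721, -1.0761) x1=(-0.0794, 0.1446) x2=(0.9898, -0.0444) x3=(-0.5389, 1.2324)
step 10: x0=(2.0768, -1.0783) x1=(-0.0620, 0.1405) x2=(0.9951, -0.0292) x3=(-0.5010, 1.1724)
step 11: x0=(2.0792, -1.0788) x1=(-0.0435, 0.1358) x2=(1.0002, -0.0139) x3=(-0.4603, 1.1100)
step 12: x0=(2.0792, -1.0774) x1=(-0.0240, 0.1304) x2=(1.0051, 0.0017) x3=(-0.4168, 1.0453)
step 13: x0=(2.0770, -1.0743) x1=(-0.0035, 0.1243) x2=(1.0099, 0.0173) x3=(-0.3706, 0.9785)

no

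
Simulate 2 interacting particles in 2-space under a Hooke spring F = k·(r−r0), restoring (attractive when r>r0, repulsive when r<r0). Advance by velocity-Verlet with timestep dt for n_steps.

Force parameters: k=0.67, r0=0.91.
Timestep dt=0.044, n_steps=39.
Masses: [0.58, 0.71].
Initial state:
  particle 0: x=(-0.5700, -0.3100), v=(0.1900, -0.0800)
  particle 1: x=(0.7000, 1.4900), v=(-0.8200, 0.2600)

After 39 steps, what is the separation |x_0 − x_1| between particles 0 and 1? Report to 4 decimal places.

1.3696

step 0: x0=(-0.5700, -0.3100) x1=(0.7000, 1.4900)
step 1: x0=(-0.5608, -0.3123) x1=(0.6632, 1.5005)
step 2: x0=(-0.5500, -0.3123) x1=(0.6252, 1.5090)
step 3: x0=(-0.5377, -0.3099) x1=(0.5859, 1.5156)
step 4: x0=(-0.5239, -0.3052) x1=(0.5454, 1.5203)
step 5: x0=(-0.5088, -0.2981) x1=(0.5038, 1.5231)
step 6: x0=(-0.4924, -0.2887) x1=(0.4611, 1.5240)
step 7: x0=(-0.4748, -0.2771) x1=(0.4175, 1.5231)
step 8: x0=(-0.4561, -0.2633) x1=(0.3730, 1.5204)
step 9: x0=(-0.4365, -0.2474) x1=(0.3277, 1.5159)
step 10: x0=(-0.4159, -0.2293) x1=(0.2816, 1.5097)
step 11: x0=(-0.3945, -0.2093) x1=(0.2349, 1.5019)
step 12: x0=(-0.3724, -0.1873) x1=(0.1876, 1.4926)
step 13: x0=(-0.3497, -0.1635) x1=(0.1398, 1.4817)
step 14: x0=(-0.3265, -0.1380) x1=(0.0916, 1.4694)
step 15: x0=(-0.3029, -0.1109) x1=(0.0431, 1.4558)
step 16: x0=(-0.2790, -0.0822) x1=(-0.0058, 1.4410)
step 17: x0=(-0.2547, -0.0522) x1=(-0.0548, 1.4250)
step 18: x0=(-0.2303, -0.0208) x1=(-0.1040, 1.4080)
step 19: x0=(-0.2059, 0.0117) x1=(-0.1532, 1.3900)
step 20: x0=(-0.1813, 0.0452) x1=(-0.2025, 1.3711)
step 21: x0=(-0.1568, 0.0797) x1=(-0.2518, 1.3515)
step 22: x0=(-0.1324, 0.1150) x1=(-0.3010, 1.3312)
step 23: x0=(-0.1080, 0.1510) x1=(-0.3502, 1.3104)
step 24: x0=(-0.0838, 0.1876) x1=(-0.3992, 1.2890)
step 25: x0=(-0.0597, 0.2247) x1=(-0.4482, 1.2673)
step 26: x0=(-0.0357, 0.2623) x1=(-0.4970, 1.2452)
step 27: x0=(-0.0120, 0.3002) x1=(-0.5456, 1.2228)
step 28: x0=(0.0116, 0.3384) x1=(-0.5941, 1.2001)
step 29: x0=(0.0350, 0.3768) x1=(-0.6425, 1.1773)
step 30: x0=(0.0582, 0.4155) x1=(-0.6907, 1.1542)
step 31: x0=(0.0812, 0.4545) x1=(-0.7387, 1.1310)
step 32: x0=(0.1039, 0.4936) x1=(-0.7865, 1.1076)
step 33: x0=(0.1263, 0.5329) x1=(-0.8341, 1.0840)
step 34: x0=(0.1483, 0.5725) x1=(-0.8813, 1.0603)
step 35: x0=(0.1699, 0.6123) x1=(-0.9282, 1.0363)
step 36: x0=(0.1909, 0.6523) x1=(-0.9746, 1.0122)
step 37: x0=(0.2112, 0.6925) x1=(-1.0204, 0.9879)
step 38: x0=(0.2308, 0.7329) x1=(-1.0657, 0.9635)
step 39: x0=(0.2494, 0.7735) x1=(-1.1102, 0.9389)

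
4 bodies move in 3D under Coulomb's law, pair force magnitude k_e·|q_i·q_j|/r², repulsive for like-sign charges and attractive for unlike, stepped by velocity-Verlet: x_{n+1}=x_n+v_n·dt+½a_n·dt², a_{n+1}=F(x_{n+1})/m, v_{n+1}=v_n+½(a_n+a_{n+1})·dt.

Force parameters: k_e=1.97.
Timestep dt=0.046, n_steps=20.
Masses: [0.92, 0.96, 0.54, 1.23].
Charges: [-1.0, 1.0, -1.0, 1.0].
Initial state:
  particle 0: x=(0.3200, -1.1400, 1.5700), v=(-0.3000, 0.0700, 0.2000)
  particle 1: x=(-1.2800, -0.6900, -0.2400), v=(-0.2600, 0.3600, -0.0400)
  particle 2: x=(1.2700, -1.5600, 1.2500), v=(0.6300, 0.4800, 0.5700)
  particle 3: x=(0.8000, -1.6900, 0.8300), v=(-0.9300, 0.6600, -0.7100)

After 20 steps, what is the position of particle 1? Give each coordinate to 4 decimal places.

(-1.4689, -0.3680, -0.1936)

step 0: x0=(0.3200, -1.1400, 1.5700) x1=(-1.2800, -0.6900, -0.2400) x2=(1.2700, -1.5600, 1.2500) x3=(0.8000, -1.6900, 0.8300)
step 1: x0=(0.3052, -1.1371, 1.5780) x1=(-1.2918, -0.6734, -0.2416) x2=(1.2947, -1.5409, 1.2690) x3=(0.7597, -1.6581, 0.8012)
step 2: x0=(0.2886, -1.1348, 1.5833) x1=(-1.3034, -0.6569, -0.2428) x2=(1.3132, -1.5264, 1.2762) x3=(0.7233, -1.6238, 0.7793)
step 3: x0=(0.2701, -1.1331, 1.5858) x1=(-1.3147, -0.6403, -0.2435) x2=(1.3268, -1.5152, 1.2732) x3=(0.6903, -1.5874, 0.7636)
step 4: x0=(0.2498, -1.1321, 1.5852) x1=(-1.3258, -0.6236, -0.2437) x2=(1.3358, -1.5067, 1.2612) x3=(0.6604, -1.5495, 0.7538)
step 5: x0=(0.2280, -1.1318, 1.5813) x1=(-1.3367, -0.6070, -0.2436) x2=(1.3406, -1.5003, 1.2409) x3=(0.6335, -1.5102, 0.7499)
step 6: x0=(0.2047, -1.1321, 1.5739) x1=(-1.3474, -0.5903, -0.2430) x2=(1.3409, -1.4953, 1.2129) x3=(0.6094, -1.4698, 0.7515)
step 7: x0=(0.1803, -1.1330, 1.5628) x1=(-1.3579, -0.5737, -0.2421) x2=(1.3364, -1.4912, 1.1775) x3=(0.5882, -1.4285, 0.7589)
step 8: x0=(0.1549, -1.1345, 1.5477) x1=(-1.3683, -0.5570, -0.2407) x2=(1.3264, -1.4875, 1.1353) x3=(0.5699, -1.3866, 0.7719)
step 9: x0=(0.1291, -1.1366, 1.5284) x1=(-1.3785, -0.5404, -0.2390) x2=(1.3104, -1.4836, 1.0866) x3=(0.5544, -1.3444, 0.7907)
step 10: x0=(0.1033, -1.1392, 1.5044) x1=(-1.3885, -0.5238, -0.2368) x2=(1.2873, -1.4787, 1.0320) x3=(0.5420, -1.3022, 0.8153)
step 11: x0=(0.0781, -1.1422, 1.4753) x1=(-1.3982, -0.5073, -0.2343) x2=(1.2561, -1.4720, 0.9722) x3=(0.5325, -1.2604, 0.8456)
step 12: x0=(0.0542, -1.1454, 1.4407) x1=(-1.4078, -0.4909, -0.2314) x2=(1.2157, -1.4625, 0.9081) x3=(0.5258, -1.2196, 0.8816)
step 13: x0=(0.0330, -1.1486, 1.4002) x1=(-1.4171, -0.4746, -0.2281) x2=(1.1648, -1.4490, 0.8415) x3=(0.5216, -1.1805, 0.9229)
step 14: x0=(0.0157, -1.1513, 1.3535) x1=(-1.4260, -0.4585, -0.2244) x2=(1.1028, -1.4302, 0.7743) x3=(0.5190, -1.1438, 0.9687)
step 15: x0=(0.0044, -1.1531, 1.3006) x1=(-1.4346, -0.4426, -0.2202) x2=(1.0298, -1.4052, 0.7094) x3=(0.5165, -1.1105, 1.0178)
step 16: x0=(0.0014, -1.1529, 1.2422) x1=(-1.4427, -0.4270, -0.2157) x2=(0.9470, -1.3733, 0.6496) x3=(0.5117, -1.0815, 1.0685)
step 17: x0=(0.0092, -1.1497, 1.1802) x1=(-1.4503, -0.4117, -0.2108) x2=(0.8571, -1.3347, 0.5971) x3=(0.5015, -1.0573, 1.1185)
step 18: x0=(0.0303, -1.1422, 1.1176) x1=(-1.4572, -0.3967, -0.2055) x2=(0.7636, -1.2904, 0.5526) x3=(0.4825, -1.0387, 1.1650)
step 19: x0=(0.0668, -1.1289, 1.0596) x1=(-1.4635, -0.3822, -0.1997) x2=(0.6700, -1.2418, 0.5151) x3=(0.4514, -1.0259, 1.2046)
step 20: x0=(0.1207, -1.1082, 1.0141) x1=(-1.4689, -0.3680, -0.1936) x2=(0.5798, -1.1905, 0.4820) x3=(0.4053, -1.0196, 1.2327)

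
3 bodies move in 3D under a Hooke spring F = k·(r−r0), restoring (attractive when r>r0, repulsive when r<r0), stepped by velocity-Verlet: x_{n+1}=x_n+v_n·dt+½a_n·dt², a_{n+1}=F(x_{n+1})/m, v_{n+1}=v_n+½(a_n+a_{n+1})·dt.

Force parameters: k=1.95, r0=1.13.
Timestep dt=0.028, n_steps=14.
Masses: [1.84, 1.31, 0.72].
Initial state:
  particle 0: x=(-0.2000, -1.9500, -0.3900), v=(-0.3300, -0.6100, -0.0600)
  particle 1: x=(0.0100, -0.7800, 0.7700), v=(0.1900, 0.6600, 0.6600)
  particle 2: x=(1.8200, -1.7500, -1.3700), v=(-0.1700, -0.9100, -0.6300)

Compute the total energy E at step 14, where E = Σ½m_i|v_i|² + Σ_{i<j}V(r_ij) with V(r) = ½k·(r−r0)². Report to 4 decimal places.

6.2826

step 0: x0=(-0.2000, -1.9500, -0.3900) x1=(0.0100, -0.7800, 0.7700) x2=(1.8200, -1.7500, -1.3700)
step 1: x0=(-0.2088, -1.9669, -0.3917) x1=(0.0159, -0.7621, 0.7875) x2=(1.8130, -1.7749, -1.3857)
step 2: x0=(-0.2167, -1.9834, -0.3935) x1=(0.0231, -0.7454, 0.8029) x2=(1.8014, -1.7988, -1.3975)
step 3: x0=(-0.2237, -1.9994, -0.3954) x1=(0.0314, -0.7300, 0.8163) x2=(1.7854, -1.8214, -1.4053)
step 4: x0=(-0.2297, -2.0150, -0.3974) x1=(0.0410, -0.7159, 0.8275) x2=(1.7649, -1.8427, -1.4091)
step 5: x0=(-0.2349, -2.0301, -0.3993) x1=(0.0516, -0.7032, 0.8365) x2=(1.7400, -1.8627, -1.4088)
step 6: x0=(-0.2392, -2.0447, -0.4013) x1=(0.0634, -0.6919, 0.8434) x2=(1.7107, -1.8814, -1.4044)
step 7: x0=(-0.2426, -2.0588, -0.4033) x1=(0.0763, -0.6822, 0.8480) x2=(1.6773, -1.8986, -1.3961)
step 8: x0=(-0.2451, -2.0723, -0.4053) x1=(0.0902, -0.6739, 0.8504) x2=(1.6398, -1.9144, -1.3837)
step 9: x0=(-0.2467, -2.0854, -0.4072) x1=(0.1050, -0.6673, 0.8506) x2=(1.5983, -1.9287, -1.3675)
step 10: x0=(-0.2476, -2.0979, -0.4091) x1=(0.1207, -0.6622, 0.8486) x2=(1.5531, -1.9415, -1.3473)
step 11: x0=(-0.2476, -2.1098, -0.4108) x1=(0.1373, -0.6587, 0.8443) x2=(1.5044, -1.9528, -1.3235)
step 12: x0=(-0.2469, -2.1212, -0.4125) x1=(0.1547, -0.6569, 0.8380) x2=(1.4523, -1.9626, -1.2960)
step 13: x0=(-0.2454, -2.1320, -0.4140) x1=(0.1728, -0.6567, 0.8295) x2=(1.3970, -1.9708, -1.2650)
step 14: x0=(-0.2433, -2.1422, -0.4153) x1=(0.1915, -0.6582, 0.8190) x2=(1.3389, -1.9775, -1.2307)
step 0 velocities: v0=(-0.3300, -0.6100, -0.0600) v1=(0.1900, 0.6600, 0.6600) v2=(-0.1700, -0.9100, -0.6300)
step 0: KE=1.4915, PE=4.7930, E=6.2845
step 14 velocities: v0=(0.0872, -0.3547, -0.0446) v1=(0.6781, -0.0814, -0.4123) v2=(-2.1242, -0.2134, 1.2817)
step 14: KE=2.7737, PE=3.5089, E=6.2826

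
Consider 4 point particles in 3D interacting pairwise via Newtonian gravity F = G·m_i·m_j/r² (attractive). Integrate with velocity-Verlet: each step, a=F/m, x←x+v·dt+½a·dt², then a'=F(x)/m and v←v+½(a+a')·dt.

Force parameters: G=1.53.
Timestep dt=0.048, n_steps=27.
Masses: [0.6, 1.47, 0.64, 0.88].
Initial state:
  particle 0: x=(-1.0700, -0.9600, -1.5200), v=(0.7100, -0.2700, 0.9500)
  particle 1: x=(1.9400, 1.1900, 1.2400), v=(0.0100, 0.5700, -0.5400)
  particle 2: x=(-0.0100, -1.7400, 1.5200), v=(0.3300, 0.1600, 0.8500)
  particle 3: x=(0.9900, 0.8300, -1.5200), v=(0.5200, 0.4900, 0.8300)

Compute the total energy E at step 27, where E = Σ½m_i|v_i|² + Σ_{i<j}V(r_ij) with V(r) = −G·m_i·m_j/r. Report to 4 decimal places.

-0.0209

step 0: x0=(-1.0700, -0.9600, -1.5200) x1=(1.9400, 1.1900, 1.2400) x2=(-0.0100, -1.7400, 1.5200) x3=(0.9900, 0.8300, -1.5200)
step 1: x0=(-1.0357, -0.9728, -1.4742) x1=(1.9403, 1.2172, 1.2139) x2=(0.0059, -1.7321, 1.5606) x3=(1.0149, 0.8534, -1.4798)
step 2: x0=(-1.0008, -0.9852, -1.4281) x1=(1.9404, 1.2442, 1.1874) x2=(0.0221, -1.7236, 1.6009) x3=(1.0398, 0.8767, -1.4390)
step 3: x0=(-0.9654, -0.9973, -1.3817) x1=(1.9402, 1.2710, 1.1605) x2=(0.0385, -1.7147, 1.6408) x3=(1.0647, 0.8997, -1.3974)
step 4: x0=(-0.9294, -1.0091, -1.3349) x1=(1.9396, 1.2975, 1.1331) x2=(0.0550, -1.7053, 1.6803) x3=(1.0896, 0.9226, -1.3551)
step 5: x0=(-0.8929, -1.0204, -1.2878) x1=(1.9388, 1.3237, 1.1053) x2=(0.0718, -1.6953, 1.7195) x3=(1.1144, 0.9453, -1.3120)
step 6: x0=(-0.8560, -1.0314, -1.2403) x1=(1.9376, 1.3496, 1.0771) x2=(0.0887, -1.6849, 1.7583) x3=(1.1393, 0.9678, -1.2680)
step 7: x0=(-0.8185, -1.0420, -1.1925) x1=(1.9362, 1.3753, 1.0483) x2=(0.1059, -1.6740, 1.7966) x3=(1.1642, 0.9902, -1.2232)
step 8: x0=(-0.7805, -1.0523, -1.1443) x1=(1.9344, 1.4007, 1.0191) x2=(0.1232, -1.6626, 1.8346) x3=(1.1892, 1.0125, -1.1775)
step 9: x0=(-0.7419, -1.0621, -1.0958) x1=(1.9323, 1.4257, 0.9893) x2=(0.1407, -1.6507, 1.8722) x3=(1.2143, 1.0347, -1.1308)
step 10: x0=(-0.7029, -1.0715, -1.0469) x1=(1.9298, 1.4505, 0.9589) x2=(0.1583, -1.6384, 1.9093) x3=(1.2395, 1.0567, -1.0830)
step 11: x0=(-0.6634, -1.0805, -0.9977) x1=(1.9270, 1.4749, 0.9279) x2=(0.1762, -1.6256, 1.9460) x3=(1.2648, 1.0787, -1.0342)
step 12: x0=(-0.6233, -1.0891, -0.9481) x1=(1.9238, 1.4990, 0.8962) x2=(0.1942, -1.6123, 1.9823) x3=(1.2903, 1.1006, -0.9842)
step 13: x0=(-0.5828, -1.0972, -0.8982) x1=(1.9202, 1.5227, 0.8638) x2=(0.2124, -1.5985, 2.0181) x3=(1.3160, 1.1225, -0.9329)
step 14: x0=(-0.5418, -1.1050, -0.8479) x1=(1.9161, 1.5461, 0.8307) x2=(0.2307, -1.5843, 2.0535) x3=(1.3419, 1.1444, -0.8803)
step 15: x0=(-0.5002, -1.1122, -0.7972) x1=(1.9117, 1.5690, 0.7967) x2=(0.2492, -1.5696, 2.0883) x3=(1.3681, 1.1664, -0.8261)
step 16: x0=(-0.4582, -1.1190, -0.7461) x1=(1.9068, 1.5914, 0.7618) x2=(0.2678, -1.5545, 2.1228) x3=(1.3946, 1.1885, -0.7703)
step 17: x0=(-0.4157, -1.1253, -0.6947) x1=(1.9014, 1.6134, 0.7258) x2=(0.2866, -1.5389, 2.1567) x3=(1.4215, 1.2107, -0.7127)
step 18: x0=(-0.3727, -1.1311, -0.6429) x1=(1.8954, 1.6348, 0.6887) x2=(0.3055, -1.5228, 2.1902) x3=(1.4489, 1.2332, -0.6530)
step 19: x0=(-0.3293, -1.1364, -0.5907) x1=(1.8889, 1.6556, 0.6503) x2=(0.3246, -1.5063, 2.2231) x3=(1.4768, 1.2561, -0.5911)
step 20: x0=(-0.2853, -1.1412, -0.5382) x1=(1.8817, 1.6756, 0.6104) x2=(0.3437, -1.4894, 2.2556) x3=(1.5054, 1.2796, -0.5266)
step 21: x0=(-0.2409, -1.1455, -0.4853) x1=(1.8738, 1.6948, 0.5688) x2=(0.3631, -1.4721, 2.2875) x3=(1.5348, 1.3037, -0.4590)
step 22: x0=(-0.1959, -1.1493, -0.4320) x1=(1.8651, 1.7130, 0.5251) x2=(0.3825, -1.4543, 2.3189) x3=(1.5651, 1.3290, -0.3879)
step 23: x0=(-0.1506, -1.1525, -0.3783) x1=(1.8553, 1.7299, 0.4789) x2=(0.4021, -1.4361, 2.3498) x3=(1.5967, 1.3557, -0.3124)
step 24: x0=(-0.1047, -1.1551, -0.3242) x1=(1.8444, 1.7450, 0.4294) x2=(0.4218, -1.4174, 2.3801) x3=(1.6299, 1.3847, -0.2314)
step 25: x0=(-0.0584, -1.1572, -0.2698) x1=(1.8320, 1.7575, 0.3757) x2=(0.4417, -1.3984, 2.4098) x3=(1.6652, 1.4173, -0.1432)
step 26: x0=(-0.0116, -1.1587, -0.2149) x1=(1.8174, 1.7658, 0.3160) x2=(0.4616, -1.3789, 2.4390) x3=(1.7036, 1.4563, -0.0448)
step 27: x0=(0.0356, -1.1596, -0.1597) x1=(1.7997, 1.7656, 0.2468) x2=(0.4817, -1.3590, 2.4677) x3=(1.7469, 1.5087, 0.0697)
step 0 velocities: v0=(0.7100, -0.2700, 0.9500) v1=(0.0100, 0.5700, -0.5400) v2=(0.3300, 0.1600, 0.8500) v3=(0.5200, 0.4900, 0.8300)
step 0: KE=1.6990, PE=-2.0564, E=-0.3573
step 27 velocities: v0=(0.9883, -0.0123, 1.1544) v1=(-0.4241, -0.2685, -1.6226) v2=(0.4194, 0.4187, 0.5902) v3=(0.9903, 1.5268, 2.6880)
step 27: KE=7.6733, PE=-7.6942, E=-0.0209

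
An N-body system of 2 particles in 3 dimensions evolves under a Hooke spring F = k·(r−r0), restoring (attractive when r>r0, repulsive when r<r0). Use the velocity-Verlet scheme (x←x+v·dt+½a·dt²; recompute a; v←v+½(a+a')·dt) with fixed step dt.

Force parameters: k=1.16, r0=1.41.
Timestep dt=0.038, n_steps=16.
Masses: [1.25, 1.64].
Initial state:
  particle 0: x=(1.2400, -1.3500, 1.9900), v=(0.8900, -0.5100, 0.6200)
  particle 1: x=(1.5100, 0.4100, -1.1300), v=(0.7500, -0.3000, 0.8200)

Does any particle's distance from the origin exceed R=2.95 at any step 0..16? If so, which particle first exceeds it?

step 0: x0=(1.2400, -1.3500, 1.9900) x1=(1.5100, 0.4100, -1.1300)
step 1: x0=(1.2739, -1.3687, 2.0123) x1=(1.5384, 0.3981, -1.0979)
step 2: x0=(1.3081, -1.3859, 2.0321) x1=(1.5667, 0.3850, -1.0638)
step 3: x0=(1.3424, -1.4017, 2.0493) x1=(1.5948, 0.3709, -1.0278)
step 4: x0=(1.3770, -1.4160, 2.0641) x1=(1.6227, 0.3556, -0.9900)
step 5: x0=(1.4117, -1.4290, 2.0764) x1=(1.6505, 0.3393, -0.9502)
step 6: x0=(1.4467, -1.4405, 2.0862) x1=(1.6781, 0.3219, -0.9086)
step 7: x0=(1.4818, -1.4506, 2.0937) x1=(1.7056, 0.3035, -0.8652)
step 8: x0=(1.5171, -1.4593, 2.0988) x1=(1.7330, 0.2839, -0.8200)
step 9: x0=(1.5526, -1.4666, 2.1017) x1=(1.7602, 0.2634, -0.7731)
step 10: x0=(1.5883, -1.4726, 2.1023) x1=(1.7873, 0.2418, -0.7244)
step 11: x0=(1.6241, -1.4773, 2.1007) x1=(1.8143, 0.2191, -0.6741)
step 12: x0=(1.6600, -1.4807, 2.0970) x1=(1.8412, 0.1956, -0.6222)
step 13: x0=(1.6961, -1.4828, 2.0913) x1=(1.8680, 0.1710, -0.5687)
step 14: x0=(1.7323, -1.4837, 2.0836) x1=(1.8947, 0.1455, -0.5137)
step 15: x0=(1.7686, -1.4835, 2.0741) x1=(1.9213, 0.1192, -0.4573)
step 16: x0=(1.8050, -1.4821, 2.0627) x1=(1.9478, 0.0919, -0.3996)

yes, particle 0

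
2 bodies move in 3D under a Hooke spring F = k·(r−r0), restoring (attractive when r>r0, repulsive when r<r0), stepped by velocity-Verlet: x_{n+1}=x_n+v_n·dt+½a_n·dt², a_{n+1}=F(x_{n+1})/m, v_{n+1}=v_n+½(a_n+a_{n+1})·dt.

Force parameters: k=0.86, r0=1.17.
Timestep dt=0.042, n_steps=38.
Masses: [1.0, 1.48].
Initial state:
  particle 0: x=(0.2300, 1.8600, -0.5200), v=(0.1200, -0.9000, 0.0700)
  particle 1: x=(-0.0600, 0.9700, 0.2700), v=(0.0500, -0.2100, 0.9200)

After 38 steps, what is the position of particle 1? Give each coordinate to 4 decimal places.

step 0: x0=(0.2300, 1.8600, -0.5200) x1=(-0.0600, 0.9700, 0.2700)
step 1: x0=(0.2350, 1.8222, -0.5170) x1=(-0.0579, 0.9612, 0.3086)
step 2: x0=(0.2400, 1.7843, -0.5140) x1=(-0.0558, 0.9524, 0.3472)
step 3: x0=(0.2450, 1.7463, -0.5109) x1=(-0.0536, 0.9437, 0.3857)
step 4: x0=(0.2500, 1.7083, -0.5077) x1=(-0.0515, 0.9351, 0.4242)
step 5: x0=(0.2549, 1.6702, -0.5045) x1=(-0.0493, 0.9264, 0.4626)
step 6: x0=(0.2598, 1.6320, -0.5011) x1=(-0.0471, 0.9179, 0.5010)
step 7: x0=(0.2647, 1.5938, -0.4976) x1=(-0.0449, 0.9094, 0.5393)
step 8: x0=(0.2695, 1.5554, -0.4940) x1=(-0.0426, 0.9009, 0.5775)
step 9: x0=(0.2743, 1.5170, -0.4903) x1=(-0.0404, 0.8925, 0.6155)
step 10: x0=(0.2790, 1.4784, -0.4863) x1=(-0.0381, 0.8842, 0.6535)
step 11: x0=(0.2837, 1.4398, -0.4822) x1=(-0.0357, 0.8760, 0.6913)
step 12: x0=(0.2883, 1.4010, -0.4778) x1=(-0.0333, 0.8678, 0.7290)
step 13: x0=(0.2928, 1.3621, -0.4732) x1=(-0.0309, 0.8597, 0.7665)
step 14: x0=(0.2973, 1.3231, -0.4683) x1=(-0.0284, 0.8517, 0.8038)
step 15: x0=(0.3017, 1.2840, -0.4630) x1=(-0.0259, 0.8438, 0.8409)
step 16: x0=(0.3060, 1.2448, -0.4575) x1=(-0.0233, 0.8359, 0.8778)
step 17: x0=(0.3102, 1.2055, -0.4515) x1=(-0.0206, 0.8281, 0.9144)
step 18: x0=(0.3143, 1.1661, -0.4452) x1=(-0.0179, 0.8204, 0.9507)
step 19: x0=(0.3183, 1.1265, -0.4384) x1=(-0.0151, 0.8128, 0.9868)
step 20: x0=(0.3222, 1.0868, -0.4312) x1=(-0.0122, 0.8052, 1.0225)
step 21: x0=(0.3260, 1.0471, -0.4234) x1=(-0.0093, 0.7977, 1.0579)
step 22: x0=(0.3297, 1.0072, -0.4151) x1=(-0.0062, 0.7903, 1.0929)
step 23: x0=(0.3332, 0.9673, -0.4062) x1=(-0.0031, 0.7829, 1.1275)
step 24: x0=(0.3366, 0.9273, -0.3968) x1=(0.0001, 0.7755, 1.1618)
step 25: x0=(0.3399, 0.8873, -0.3866) x1=(0.0034, 0.7682, 1.1956)
step 26: x0=(0.3430, 0.8471, -0.3759) x1=(0.0068, 0.7610, 1.2289)
step 27: x0=(0.3459, 0.8070, -0.3644) x1=(0.0103, 0.7538, 1.2618)
step 28: x0=(0.3488, 0.7668, -0.3522) x1=(0.0139, 0.7465, 1.2941)
step 29: x0=(0.3514, 0.7266, -0.3392) x1=(0.0176, 0.7393, 1.3260)
step 30: x0=(0.3540, 0.6865, -0.3254) x1=(0.0214, 0.7321, 1.3573)
step 31: x0=(0.3563, 0.6463, -0.3109) x1=(0.0253, 0.7249, 1.3881)
step 32: x0=(0.3585, 0.6062, -0.2955) x1=(0.0294, 0.7176, 1.4183)
step 33: x0=(0.3605, 0.5661, -0.2792) x1=(0.0335, 0.7103, 1.4480)
step 34: x0=(0.3624, 0.5261, -0.2621) x1=(0.0377, 0.7030, 1.4770)
step 35: x0=(0.3641, 0.4862, -0.2440) x1=(0.0421, 0.6956, 1.5054)
step 36: x0=(0.3656, 0.4465, -0.2250) x1=(0.0466, 0.6881, 1.5333)
step 37: x0=(0.3669, 0.4068, -0.2051) x1=(0.0512, 0.6805, 1.5604)
step 38: x0=(0.3681, 0.3673, -0.1843) x1=(0.0559, 0.6729, 1.5870)

(0.0559, 0.6729, 1.5870)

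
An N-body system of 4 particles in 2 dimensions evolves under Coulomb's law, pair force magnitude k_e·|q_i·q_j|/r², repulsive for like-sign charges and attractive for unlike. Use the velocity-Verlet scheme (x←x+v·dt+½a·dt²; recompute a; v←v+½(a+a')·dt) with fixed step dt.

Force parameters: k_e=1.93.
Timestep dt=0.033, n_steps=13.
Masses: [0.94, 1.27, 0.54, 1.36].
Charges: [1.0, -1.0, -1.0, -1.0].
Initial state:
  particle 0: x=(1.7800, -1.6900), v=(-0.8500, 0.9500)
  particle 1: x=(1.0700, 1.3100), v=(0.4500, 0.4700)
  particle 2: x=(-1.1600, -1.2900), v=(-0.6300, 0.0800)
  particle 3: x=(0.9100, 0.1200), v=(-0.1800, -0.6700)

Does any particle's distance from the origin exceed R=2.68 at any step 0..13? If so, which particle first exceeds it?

no

step 0: x0=(1.7800, -1.6900) x1=(1.0700, 1.3100) x2=(-1.1600, -1.2900) x3=(0.9100, 0.1200)
step 1: x0=(1.7517, -1.6583) x1=(1.0850, 1.3260) x2=(-1.1809, -1.2877) x3=(0.9042, 0.0973)
step 2: x0=(1.7228, -1.6257) x1=(1.1003, 1.3431) x2=(-1.2022, -1.2860) x3=(0.8986, 0.0733)
step 3: x0=(1.6933, -1.5924) x1=(1.1158, 1.3610) x2=(-1.2237, -1.2850) x3=(0.8932, 0.0481)
step 4: x0=(1.6633, -1.5582) x1=(1.1317, 1.3798) x2=(-1.2455, -1.2846) x3=(0.8882, 0.0219)
step 5: x0=(1.6326, -1.5230) x1=(1.1478, 1.3994) x2=(-1.2675, -1.2847) x3=(0.8834, -0.0056)
step 6: x0=(1.6012, -1.4869) x1=(1.1642, 1.4197) x2=(-1.2899, -1.2855) x3=(0.8789, -0.0341)
step 7: x0=(1.5692, -1.4497) x1=(1.1808, 1.4406) x2=(-1.3125, -1.2868) x3=(0.8748, -0.0637)
step 8: x0=(1.5365, -1.4115) x1=(1.1977, 1.4621) x2=(-1.3354, -1.2886) x3=(0.8710, -0.0944)
step 9: x0=(1.5030, -1.3720) x1=(1.2148, 1.4841) x2=(-1.3585, -1.2910) x3=(0.8677, -0.1262)
step 10: x0=(1.4686, -1.3312) x1=(1.2322, 1.5066) x2=(-1.3819, -1.2939) x3=(0.8648, -0.1591)
step 11: x0=(1.4334, -1.2891) x1=(1.2497, 1.5296) x2=(-1.4056, -1.2972) x3=(0.8624, -0.1933)
step 12: x0=(1.3973, -1.2453) x1=(1.2675, 1.5529) x2=(-1.4295, -1.3010) x3=(0.8606, -0.2287)
step 13: x0=(1.3600, -1.1998) x1=(1.2854, 1.5766) x2=(-1.4536, -1.3052) x3=(0.8594, -0.2655)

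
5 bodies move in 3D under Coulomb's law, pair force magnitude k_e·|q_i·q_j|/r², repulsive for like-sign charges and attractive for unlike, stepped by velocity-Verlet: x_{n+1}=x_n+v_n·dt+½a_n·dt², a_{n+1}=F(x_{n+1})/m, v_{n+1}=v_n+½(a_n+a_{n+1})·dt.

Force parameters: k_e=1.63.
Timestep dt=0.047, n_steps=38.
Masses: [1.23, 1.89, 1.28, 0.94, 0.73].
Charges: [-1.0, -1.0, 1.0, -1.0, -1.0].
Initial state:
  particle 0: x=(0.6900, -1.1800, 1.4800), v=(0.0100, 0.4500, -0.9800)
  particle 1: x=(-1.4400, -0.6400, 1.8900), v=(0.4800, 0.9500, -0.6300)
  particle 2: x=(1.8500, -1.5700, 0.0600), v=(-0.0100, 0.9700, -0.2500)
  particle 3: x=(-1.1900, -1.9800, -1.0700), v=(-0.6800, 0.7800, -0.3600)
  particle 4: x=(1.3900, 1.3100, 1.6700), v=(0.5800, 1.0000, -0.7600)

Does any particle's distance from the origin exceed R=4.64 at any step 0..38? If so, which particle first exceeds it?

step 0: x0=(0.6900, -1.1800, 1.4800) x1=(-1.4400, -0.6400, 1.8900) x2=(1.8500, -1.5700, 0.0600) x3=(-1.1900, -1.9800, -1.0700) x4=(1.3900, 1.3100, 1.6700)
step 1: x0=(0.6910, -1.1592, 1.4337) x1=(-1.4176, -0.5953, 1.8605) x2=(1.8491, -1.5242, 0.0486) x3=(-1.2219, -1.9435, -1.0872) x4=(1.4176, 1.3573, 1.6342)
step 2: x0=(0.6932, -1.1390, 1.3867) x1=(-1.3957, -0.5506, 1.8312) x2=(1.8472, -1.4780, 0.0380) x3=(-1.2538, -1.9073, -1.1050) x4=(1.4459, 1.4053, 1.5984)
step 3: x0=(0.6966, -1.1195, 1.3392) x1=(-1.3741, -0.5058, 1.8020) x2=(1.8443, -1.4314, 0.0281) x3=(-1.2856, -1.8713, -1.1233) x4=(1.4749, 1.4540, 1.5625)
step 4: x0=(0.7011, -1.1007, 1.2910) x1=(-1.3529, -0.4610, 1.7731) x2=(1.8404, -1.3844, 0.0190) x3=(-1.3174, -1.8357, -1.1422) x4=(1.5046, 1.5032, 1.5265)
step 5: x0=(0.7070, -1.0825, 1.2422) x1=(-1.3321, -0.4161, 1.7443) x2=(1.8355, -1.3371, 0.0108) x3=(-1.3492, -1.8004, -1.1617) x4=(1.5350, 1.5530, 1.4904)
step 6: x0=(0.7141, -1.0649, 1.1926) x1=(-1.3117, -0.3711, 1.7158) x2=(1.8295, -1.2893, 0.0034) x3=(-1.3810, -1.7653, -1.1818) x4=(1.5660, 1.6034, 1.4542)
step 7: x0=(0.7226, -1.0480, 1.1423) x1=(-1.2917, -0.3260, 1.6875) x2=(1.8224, -1.2411, -0.0032) x3=(-1.4128, -1.7305, -1.2024) x4=(1.5977, 1.6543, 1.4179)
step 8: x0=(0.7325, -1.0316, 1.0912) x1=(-1.2720, -0.2808, 1.6593) x2=(1.8141, -1.1925, -0.0088) x3=(-1.4447, -1.6960, -1.2235) x4=(1.6301, 1.7056, 1.3816)
step 9: x0=(0.7439, -1.0159, 1.0392) x1=(-1.2526, -0.2356, 1.6314) x2=(1.8046, -1.1435, -0.0134) x3=(-1.4766, -1.6618, -1.2453) x4=(1.6631, 1.7575, 1.3451)
step 10: x0=(0.7568, -1.0008, 0.9864) x1=(-1.2336, -0.1903, 1.6037) x2=(1.7938, -1.0942, -0.0170) x3=(-1.5086, -1.6279, -1.2675) x4=(1.6967, 1.8097, 1.3086)
step 11: x0=(0.7713, -0.9862, 0.9325) x1=(-1.2149, -0.1448, 1.5762) x2=(1.7816, -1.0445, -0.0196) x3=(-1.5407, -1.5943, -1.2903) x4=(1.7309, 1.8624, 1.2719)
step 12: x0=(0.7876, -0.9722, 0.8776) x1=(-1.1965, -0.0993, 1.5489) x2=(1.7680, -0.9944, -0.0210) x3=(-1.5729, -1.5609, -1.3137) x4=(1.7658, 1.9155, 1.2352)
step 13: x0=(0.8056, -0.9586, 0.8215) x1=(-1.1784, -0.0537, 1.5219) x2=(1.7528, -0.9440, -0.0212) x3=(-1.6052, -1.5278, -1.3375) x4=(1.8012, 1.9689, 1.1984)
step 14: x0=(0.8256, -0.9455, 0.7643) x1=(-1.1605, -0.0079, 1.4950) x2=(1.7359, -0.8934, -0.0201) x3=(-1.6376, -1.4949, -1.3619) x4=(1.8372, 2.0227, 1.1615)
step 15: x0=(0.8477, -0.9327, 0.7056) x1=(-1.1429, 0.0379, 1.4684) x2=(1.7171, -0.8426, -0.0176) x3=(-1.6701, -1.4623, -1.3867) x4=(1.8737, 2.0768, 1.1245)
step 16: x0=(0.8721, -0.9202, 0.6455) x1=(-1.1256, 0.0839, 1.4419) x2=(1.6963, -0.7916, -0.0135) x3=(-1.7028, -1.4300, -1.4121) x4=(1.9108, 2.1311, 1.0875)
step 17: x0=(0.8991, -0.9079, 0.5837) x1=(-1.1085, 0.1299, 1.4157) x2=(1.6731, -0.7407, -0.0078) x3=(-1.7357, -1.3979, -1.4379) x4=(1.9483, 2.1858, 1.0503)
step 18: x0=(0.9289, -0.8954, 0.5200) x1=(-1.0915, 0.1761, 1.3896) x2=(1.6474, -0.6899, -0.0002) x3=(-1.7687, -1.3660, -1.4641) x4=(1.9864, 2.2407, 1.0131)
step 19: x0=(0.9621, -0.8826, 0.4543) x1=(-1.0748, 0.2223, 1.3638) x2=(1.6185, -0.6395, 0.0095) x3=(-1.8019, -1.3344, -1.4909) x4=(2.0250, 2.2958, 0.9758)
step 20: x0=(0.9991, -0.8689, 0.3862) x1=(-1.0582, 0.2686, 1.3381) x2=(1.5860, -0.5901, 0.0215) x3=(-1.8352, -1.3030, -1.5180) x4=(2.0640, 2.3511, 0.9384)
step 21: x0=(1.0408, -0.8537, 0.3155) x1=(-1.0417, 0.3150, 1.3127) x2=(1.5492, -0.5422, 0.0361) x3=(-1.8688, -1.2718, -1.5455) x4=(2.1034, 2.4066, 0.9010)
step 22: x0=(1.0882, -0.8357, 0.2418) x1=(-1.0254, 0.3615, 1.2874) x2=(1.5070, -0.4971, 0.0536) x3=(-1.9025, -1.2408, -1.5735) x4=(2.1432, 2.4623, 0.8635)
step 23: x0=(1.1427, -0.8127, 0.1651) x1=(-1.0092, 0.4080, 1.2623) x2=(1.4580, -0.4568, 0.0741) x3=(-1.9364, -1.2101, -1.6018) x4=(2.1835, 2.5182, 0.8260)
step 24: x0=(1.2057, -0.7810, 0.0860) x1=(-0.9930, 0.4546, 1.2373) x2=(1.4008, -0.4250, 0.0970) x3=(-1.9705, -1.1795, -1.6305) x4=(2.2241, 2.5742, 0.7885)
step 25: x0=(1.2777, -0.7340, 0.0072) x1=(-0.9769, 0.5013, 1.2125) x2=(1.3350, -0.4077, 0.1195) x3=(-2.0048, -1.1491, -1.6595) x4=(2.2650, 2.6304, 0.7509)
step 26: x0=(1.3540, -0.6650, -0.0640) x1=(-0.9608, 0.5479, 1.1878) x2=(1.2651, -0.4116, 0.1348) x3=(-2.0393, -1.1190, -1.6888) x4=(2.3063, 2.6867, 0.7134)
step 27: x0=(1.4238, -0.5765, -0.1197) x1=(-0.9447, 0.5946, 1.1633) x2=(1.2014, -0.4343, 0.1352) x3=(-2.0740, -1.0890, -1.7184) x4=(2.3479, 2.7433, 0.6758)
step 28: x0=(1.4807, -0.4799, -0.1605) x1=(-0.9286, 0.6413, 1.1389) x2=(1.1500, -0.4646, 0.1211) x3=(-2.1088, -1.0592, -1.7482) x4=(2.3898, 2.8001, 0.6383)
step 29: x0=(1.5263, -0.3831, -0.1913) x1=(-0.9125, 0.6879, 1.1146) x2=(1.1094, -0.4952, 0.0976) x3=(-2.1438, -1.0296, -1.7783) x4=(2.4320, 2.8571, 0.6008)
step 30: x0=(1.5635, -0.2890, -0.2162) x1=(-0.8964, 0.7344, 1.0904) x2=(1.0768, -0.5231, 0.0683) x3=(-2.1790, -1.0003, -1.8087) x4=(2.4745, 2.9144, 0.5634)
step 31: x0=(1.5948, -0.1982, -0.2376) x1=(-0.8803, 0.7809, 1.0663) x2=(1.0498, -0.5478, 0.0357) x3=(-2.2143, -0.9711, -1.8392) x4=(2.5173, 2.9720, 0.5260)
step 32: x0=(1.6219, -0.1106, -0.2569) x1=(-0.8642, 0.8274, 1.0424) x2=(1.0267, -0.5692, 0.0009) x3=(-2.2497, -0.9421, -1.8700) x4=(2.5605, 3.0300, 0.4887)
step 33: x0=(1.6459, -0.0260, -0.2747) x1=(-0.8481, 0.8737, 1.0185) x2=(1.0066, -0.5877, -0.0352) x3=(-2.2853, -0.9133, -1.9010) x4=(2.6039, 3.0883, 0.4514)
step 34: x0=(1.6675, 0.0558, -0.2917) x1=(-0.8320, 0.9200, 0.9948) x2=(0.9887, -0.6036, -0.0722) x3=(-2.3210, -0.8847, -1.9322) x4=(2.6477, 3.1469, 0.4142)
step 35: x0=(1.6873, 0.1353, -0.3082) x1=(-0.8159, 0.9662, 0.9711) x2=(0.9725, -0.6170, -0.1098) x3=(-2.3568, -0.8563, -1.9635) x4=(2.6919, 3.2059, 0.3771)
step 36: x0=(1.7056, 0.2125, -0.3243) x1=(-0.7999, 1.0122, 0.9476) x2=(0.9576, -0.6283, -0.1478) x3=(-2.3927, -0.8282, -1.9951) x4=(2.7363, 3.2653, 0.3400)
step 37: x0=(1.7228, 0.2878, -0.3402) x1=(-0.7840, 1.0582, 0.9241) x2=(0.9438, -0.6376, -0.1860) x3=(-2.4287, -0.8002, -2.0268) x4=(2.7811, 3.3251, 0.3030)
step 38: x0=(1.7391, 0.3613, -0.3560) x1=(-0.7680, 1.1041, 0.9008) x2=(0.9308, -0.6450, -0.2243) x3=(-2.4648, -0.7724, -2.0587) x4=(2.8263, 3.3852, 0.2660)

no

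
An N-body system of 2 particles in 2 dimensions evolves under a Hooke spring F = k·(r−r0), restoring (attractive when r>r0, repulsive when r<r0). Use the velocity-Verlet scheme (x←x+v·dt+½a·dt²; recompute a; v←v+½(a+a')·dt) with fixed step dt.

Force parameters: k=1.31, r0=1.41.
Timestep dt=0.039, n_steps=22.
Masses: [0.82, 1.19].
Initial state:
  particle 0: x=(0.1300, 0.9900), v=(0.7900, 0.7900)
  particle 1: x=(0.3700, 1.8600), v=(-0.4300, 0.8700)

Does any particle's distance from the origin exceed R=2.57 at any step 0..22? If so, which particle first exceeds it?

step 0: x0=(0.1300, 0.9900) x1=(0.3700, 1.8600)
step 1: x0=(0.1606, 1.0202) x1=(0.3533, 1.8943)
step 2: x0=(0.1910, 1.0492) x1=(0.3369, 1.9295)
step 3: x0=(0.2212, 1.0770) x1=(0.3205, 1.9656)
step 4: x0=(0.2512, 1.1035) x1=(0.3043, 2.0025)
step 5: x0=(0.2812, 1.1287) x1=(0.2881, 2.0402)
step 6: x0=(0.3111, 1.1528) x1=(0.2719, 2.0788)
step 7: x0=(0.3411, 1.1757) x1=(0.2557, 2.1182)
step 8: x0=(0.3712, 1.1975) x1=(0.2395, 2.1583)
step 9: x0=(0.4015, 1.2182) x1=(0.2231, 2.1992)
step 10: x0=(0.4319, 1.2379) x1=(0.2066, 2.2408)
step 11: x0=(0.4625, 1.2567) x1=(0.1899, 2.2830)
step 12: x0=(0.4934, 1.2747) x1=(0.1731, 2.3258)
step 13: x0=(0.5244, 1.2920) x1=(0.1562, 2.3690)
step 14: x0=(0.5557, 1.3086) x1=(0.1391, 2.4127)
step 15: x0=(0.5872, 1.3247) x1=(0.1219, 2.4568)
step 16: x0=(0.6189, 1.3404) x1=(0.1045, 2.5011)
step 17: x0=(0.6506, 1.3558) x1=(0.0871, 2.5456)
step 18: x0=(0.6825, 1.3710) x1=(0.0696, 2.5903)
step 19: x0=(0.7145, 1.3861) x1=(0.0520, 2.6351)
step 20: x0=(0.7464, 1.4012) x1=(0.0345, 2.6799)
step 21: x0=(0.7783, 1.4164) x1=(0.0170, 2.7245)
step 22: x0=(0.8100, 1.4318) x1=(-0.0004, 2.7691)

yes, particle 1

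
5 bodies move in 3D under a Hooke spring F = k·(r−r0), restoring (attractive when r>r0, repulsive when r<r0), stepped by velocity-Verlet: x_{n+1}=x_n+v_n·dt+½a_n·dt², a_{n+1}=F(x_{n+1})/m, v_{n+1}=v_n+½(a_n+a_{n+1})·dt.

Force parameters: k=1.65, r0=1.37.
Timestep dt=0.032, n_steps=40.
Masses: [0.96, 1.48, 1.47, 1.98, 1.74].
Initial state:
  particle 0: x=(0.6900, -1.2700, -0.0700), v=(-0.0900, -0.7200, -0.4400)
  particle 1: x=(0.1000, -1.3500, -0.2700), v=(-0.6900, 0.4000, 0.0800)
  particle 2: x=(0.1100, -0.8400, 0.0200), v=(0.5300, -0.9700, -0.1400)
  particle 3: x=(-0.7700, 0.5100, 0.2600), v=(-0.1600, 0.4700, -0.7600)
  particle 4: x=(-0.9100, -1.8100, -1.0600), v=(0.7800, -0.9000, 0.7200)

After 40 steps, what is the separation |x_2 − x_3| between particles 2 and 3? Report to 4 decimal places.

1.5316

step 0: x0=(0.6900, -1.2700, -0.0700) x1=(0.1000, -1.3500, -0.2700) x2=(0.1100, -0.8400, 0.0200) x3=(-0.7700, 0.5100, 0.2600) x4=(-0.9100, -1.8100, -1.0600)
step 1: x0=(0.6872, -1.2928, -0.0841) x1=(0.0773, -1.3373, -0.2677) x2=(0.1265, -0.8704, 0.0157) x3=(-0.7747, 0.5239, 0.2353) x4=(-0.8847, -1.8381, -1.0364)
step 2: x0=(0.6848, -1.3151, -0.0982) x1=(0.0535, -1.3246, -0.2659) x2=(0.1420, -0.8996, 0.0117) x3=(-0.7785, 0.5353, 0.2097) x4=(-0.8587, -1.8647, -1.0117)
step 3: x0=(0.6826, -1.3370, -0.1124) x1=(0.0284, -1.3120, -0.2646) x2=(0.1566, -0.9273, 0.0082) x3=(-0.7815, 0.5443, 0.1833) x4=(-0.8321, -1.8898, -0.9860)
step 4: x0=(0.6808, -1.3585, -0.1267) x1=(0.0021, -1.2994, -0.2637) x2=(0.1704, -0.9536, 0.0052) x3=(-0.7835, 0.5508, 0.1562) x4=(-0.8049, -1.9135, -0.9595)
step 5: x0=(0.6794, -1.3797, -0.1411) x1=(-0.0256, -1.2867, -0.2634) x2=(0.1835, -0.9785, 0.0029) x3=(-0.7845, 0.5547, 0.1283) x4=(-0.7774, -1.9358, -0.9321)
step 6: x0=(0.6784, -1.4005, -0.1557) x1=(-0.0546, -1.2739, -0.2636) x2=(0.1959, -1.0019, 0.0011) x3=(-0.7846, 0.5560, 0.0997) x4=(-0.7495, -1.9568, -0.9040)
step 7: x0=(0.6777, -1.4209, -0.1706) x1=(-0.0850, -1.2607, -0.2642) x2=(0.2079, -1.0238, 0.0001) x3=(-0.7837, 0.5546, 0.0706) x4=(-0.7213, -1.9764, -0.8752)
step 8: x0=(0.6774, -1.4409, -0.1856) x1=(-0.1168, -1.2471, -0.2652) x2=(0.2195, -1.0444, -0.0002) x3=(-0.7819, 0.5507, 0.0408) x4=(-0.6929, -1.9947, -0.8458)
step 9: x0=(0.6775, -1.4606, -0.2010) x1=(-0.1500, -1.2330, -0.2666) x2=(0.2308, -1.0636, 0.0001) x3=(-0.7790, 0.5440, 0.0105) x4=(-0.6644, -2.0117, -0.8160)
step 10: x0=(0.6779, -1.4799, -0.2167) x1=(-0.1846, -1.2183, -0.2683) x2=(0.2417, -1.0816, 0.0012) x3=(-0.7751, 0.5347, -0.0204) x4=(-0.6358, -2.0276, -0.7858)
step 11: x0=(0.6786, -1.4987, -0.2327) x1=(-0.2205, -1.2029, -0.2703) x2=(0.2525, -1.0983, 0.0030) x3=(-0.7703, 0.5228, -0.0516) x4=(-0.6072, -2.0423, -0.7552)
step 12: x0=(0.6796, -1.5171, -0.2492) x1=(-0.2577, -1.1867, -0.2725) x2=(0.2631, -1.1139, 0.0055) x3=(-0.7644, 0.5083, -0.0833) x4=(-0.5786, -2.0560, -0.7243)
step 13: x0=(0.6807, -1.5350, -0.2660) x1=(-0.2961, -1.1698, -0.2749) x2=(0.2735, -1.1284, 0.0087) x3=(-0.7576, 0.4912, -0.1153) x4=(-0.5500, -2.0687, -0.6932)
step 14: x0=(0.6820, -1.5523, -0.2833) x1=(-0.3355, -1.1520, -0.2776) x2=(0.2837, -1.1418, 0.0125) x3=(-0.7498, 0.4716, -0.1476) x4=(-0.5216, -2.0804, -0.6619)
step 15: x0=(0.6835, -1.5690, -0.3011) x1=(-0.3760, -1.1333, -0.2803) x2=(0.2938, -1.1541, 0.0170) x3=(-0.7410, 0.4495, -0.1801) x4=(-0.4934, -2.0912, -0.6305)
step 16: x0=(0.6850, -1.5850, -0.3194) x1=(-0.4174, -1.1140, -0.2832) x2=(0.3037, -1.1654, 0.0220) x3=(-0.7313, 0.4251, -0.2128) x4=(-0.4653, -2.1011, -0.5990)
step 17: x0=(0.6865, -1.6004, -0.3382) x1=(-0.4597, -1.0939, -0.2863) x2=(0.3134, -1.1757, 0.0278) x3=(-0.7207, 0.3983, -0.2457) x4=(-0.4374, -2.1103, -0.5674)
step 18: x0=(0.6880, -1.6149, -0.3576) x1=(-0.5026, -1.0732, -0.2894) x2=(0.3229, -1.1851, 0.0340) x3=(-0.7091, 0.3693, -0.2787) x4=(-0.4098, -2.1187, -0.5359)
step 19: x0=(0.6893, -1.6287, -0.3776) x1=(-0.5462, -1.0519, -0.2927) x2=(0.3322, -1.1934, 0.0409) x3=(-0.6967, 0.3381, -0.3117) x4=(-0.3824, -2.1264, -0.5043)
step 20: x0=(0.6906, -1.6415, -0.3982) x1=(-0.5903, -1.0303, -0.2961) x2=(0.3413, -1.2009, 0.0483) x3=(-0.6834, 0.3049, -0.3448) x4=(-0.3553, -2.1334, -0.4727)
step 21: x0=(0.6916, -1.6534, -0.4194) x1=(-0.6347, -1.0084, -0.2996) x2=(0.3502, -1.2074, 0.0563) x3=(-0.6692, 0.2698, -0.3778) x4=(-0.3286, -2.1396, -0.4412)
step 22: x0=(0.6923, -1.6642, -0.4413) x1=(-0.6794, -0.9864, -0.3032) x2=(0.3588, -1.2130, 0.0648) x3=(-0.6543, 0.2328, -0.4108) x4=(-0.3022, -2.1453, -0.4097)
step 23: x0=(0.6927, -1.6741, -0.4640) x1=(-0.7242, -0.9645, -0.3068) x2=(0.3671, -1.2177, 0.0737) x3=(-0.6384, 0.1940, -0.4436) x4=(-0.2762, -2.1502, -0.3782)
step 24: x0=(0.6927, -1.6828, -0.4873) x1=(-0.7691, -0.9427, -0.3106) x2=(0.3752, -1.2215, 0.0831) x3=(-0.6218, 0.1537, -0.4764) x4=(-0.2507, -2.1546, -0.3468)
step 25: x0=(0.6922, -1.6903, -0.5113) x1=(-0.8139, -0.9213, -0.3143) x2=(0.3830, -1.2245, 0.0930) x3=(-0.6044, 0.1119, -0.5091) x4=(-0.2256, -2.1583, -0.3155)
step 26: x0=(0.6911, -1.6967, -0.5361) x1=(-0.8585, -0.9003, -0.3181) x2=(0.3905, -1.2266, 0.1032) x3=(-0.5862, 0.0687, -0.5416) x4=(-0.2011, -2.1614, -0.2843)
step 27: x0=(0.6895, -1.7019, -0.5616) x1=(-0.9028, -0.8799, -0.3218) x2=(0.3976, -1.2279, 0.1139) x3=(-0.5672, 0.0242, -0.5740) x4=(-0.1771, -2.1639, -0.2532)
step 28: x0=(0.6872, -1.7058, -0.5879) x1=(-0.9467, -0.8603, -0.3255) x2=(0.4044, -1.2283, 0.1248) x3=(-0.5474, -0.0215, -0.6063) x4=(-0.1537, -2.1657, -0.2221)
step 29: x0=(0.6842, -1.7085, -0.6150) x1=(-0.9900, -0.8415, -0.3291) x2=(0.4109, -1.2280, 0.1361) x3=(-0.5268, -0.0683, -0.6383) x4=(-0.1309, -2.1670, -0.1912)
step 30: x0=(0.6803, -1.7099, -0.6428) x1=(-1.0328, -0.8237, -0.3325) x2=(0.4169, -1.2269, 0.1476) x3=(-0.5054, -0.1161, -0.6703) x4=(-0.1087, -2.1677, -0.1603)
step 31: x0=(0.6755, -1.7101, -0.6713) x1=(-1.0749, -0.8068, -0.3358) x2=(0.4226, -1.2250, 0.1594) x3=(-0.4833, -0.1648, -0.7020) x4=(-0.0872, -2.1678, -0.1296)
step 32: x0=(0.6698, -1.7090, -0.7005) x1=(-1.1161, -0.7909, -0.3389) x2=(0.4278, -1.2224, 0.1713) x3=(-0.4604, -0.2145, -0.7336) x4=(-0.0663, -2.1673, -0.0990)
step 33: x0=(0.6630, -1.7068, -0.7303) x1=(-1.1565, -0.7761, -0.3417) x2=(0.4326, -1.2191, 0.1834) x3=(-0.4367, -0.2649, -0.7651) x4=(-0.0461, -2.1662, -0.0686)
step 34: x0=(0.6551, -1.7034, -0.7607) x1=(-1.1957, -0.7624, -0.3443) x2=(0.4370, -1.2150, 0.1955) x3=(-0.4124, -0.3162, -0.7963) x4=(-0.0267, -2.1646, -0.0383)
step 35: x0=(0.6461, -1.6989, -0.7916) x1=(-1.2338, -0.7498, -0.3467) x2=(0.4408, -1.2103, 0.2078) x3=(-0.3874, -0.3682, -0.8274) x4=(-0.0079, -2.1624, -0.0083)
step 36: x0=(0.6358, -1.6934, -0.8229) x1=(-1.2705, -0.7383, -0.3488) x2=(0.4442, -1.2049, 0.2200) x3=(-0.3619, -0.4209, -0.8583) x4=(0.0102, -2.1595, 0.0216)
step 37: x0=(0.6243, -1.6868, -0.8545) x1=(-1.3057, -0.7279, -0.3506) x2=(0.4470, -1.1989, 0.2322) x3=(-0.3358, -0.4743, -0.8889) x4=(0.0275, -2.1561, 0.0511)
step 38: x0=(0.6115, -1.6794, -0.8863) x1=(-1.3393, -0.7186, -0.3522) x2=(0.4492, -1.1921, 0.2442) x3=(-0.3093, -0.5282, -0.9192) x4=(0.0441, -2.1521, 0.0804)
step 39: x0=(0.5974, -1.6712, -0.9181) x1=(-1.3710, -0.7105, -0.3536) x2=(0.4509, -1.1848, 0.2561) x3=(-0.2824, -0.5826, -0.9493) x4=(0.0600, -2.1476, 0.1092)
step 40: x0=(0.5821, -1.6622, -0.9499) x1=(-1.4008, -0.7036, -0.3548) x2=(0.4520, -1.1768, 0.2678) x3=(-0.2553, -0.6375, -0.9790) x4=(0.0752, -2.1424, 0.1377)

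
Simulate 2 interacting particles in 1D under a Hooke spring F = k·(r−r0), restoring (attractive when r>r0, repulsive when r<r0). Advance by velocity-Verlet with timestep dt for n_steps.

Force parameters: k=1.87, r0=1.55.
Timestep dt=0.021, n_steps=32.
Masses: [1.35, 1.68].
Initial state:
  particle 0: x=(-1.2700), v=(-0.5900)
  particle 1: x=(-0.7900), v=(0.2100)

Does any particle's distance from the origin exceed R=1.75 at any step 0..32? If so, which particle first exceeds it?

step 0: x0=(-1.2700) x1=(-0.7900)
step 1: x0=(-1.2827) x1=(-0.7853)
step 2: x0=(-1.2961) x1=(-0.7801)
step 3: x0=(-1.3101) x1=(-0.7744)
step 4: x0=(-1.3247) x1=(-0.7682)
step 5: x0=(-1.3399) x1=(-0.7616)
step 6: x0=(-1.3557) x1=(-0.7544)
step 7: x0=(-1.3721) x1=(-0.7468)
step 8: x0=(-1.3891) x1=(-0.7387)
step 9: x0=(-1.4066) x1=(-0.7302)
step 10: x0=(-1.4246) x1=(-0.7212)
step 11: x0=(-1.4432) x1=(-0.7119)
step 12: x0=(-1.4622) x1=(-0.7021)
step 13: x0=(-1.4818) x1=(-0.6919)
step 14: x0=(-1.5018) x1=(-0.6814)
step 15: x0=(-1.5222) x1=(-0.6705)
step 16: x0=(-1.5431) x1=(-0.6593)
step 17: x0=(-1.5644) x1=(-0.6477)
step 18: x0=(-1.5860) x1=(-0.6359)
step 19: x0=(-1.6081) x1=(-0.6237)
step 20: x0=(-1.6305) x1=(-0.6113)
step 21: x0=(-1.6532) x1=(-0.5986)
step 22: x0=(-1.6762) x1=(-0.5856)
step 23: x0=(-1.6995) x1=(-0.5725)
step 24: x0=(-1.7230) x1=(-0.5591)
step 25: x0=(-1.7468) x1=(-0.5455)
step 26: x0=(-1.7708) x1=(-0.5318)
step 27: x0=(-1.7950) x1=(-0.5179)
step 28: x0=(-1.8193) x1=(-0.5039)
step 29: x0=(-1.8438) x1=(-0.4897)
step 30: x0=(-1.8684) x1=(-0.4755)
step 31: x0=(-1.8931) x1=(-0.4612)
step 32: x0=(-1.9179) x1=(-0.4468)

yes, particle 0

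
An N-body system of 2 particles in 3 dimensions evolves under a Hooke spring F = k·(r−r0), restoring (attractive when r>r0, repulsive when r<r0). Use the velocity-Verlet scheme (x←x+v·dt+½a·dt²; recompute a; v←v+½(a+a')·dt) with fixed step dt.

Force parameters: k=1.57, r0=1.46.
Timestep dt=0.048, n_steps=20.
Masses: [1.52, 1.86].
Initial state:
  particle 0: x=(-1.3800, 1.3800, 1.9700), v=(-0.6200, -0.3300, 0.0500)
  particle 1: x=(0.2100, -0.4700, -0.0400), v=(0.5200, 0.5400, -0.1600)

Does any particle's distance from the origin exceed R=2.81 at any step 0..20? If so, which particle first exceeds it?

no

step 0: x0=(-1.3800, 1.3800, 1.9700) x1=(0.2100, -0.4700, -0.0400)
step 1: x0=(-1.4087, 1.3630, 1.9711) x1=(0.2341, -0.4431, -0.0466)
step 2: x0=(-1.4354, 1.3436, 1.9696) x1=(0.2565, -0.4143, -0.0511)
step 3: x0=(-1.4598, 1.3220, 1.9656) x1=(0.2772, -0.3837, -0.0535)
step 4: x0=(-1.4821, 1.2983, 1.9589) x1=(0.2960, -0.3513, -0.0538)
step 5: x0=(-1.5020, 1.2724, 1.9497) x1=(0.3129, -0.3172, -0.0520)
step 6: x0=(-1.5197, 1.2445, 1.9379) x1=(0.3280, -0.2814, -0.0481)
step 7: x0=(-1.5350, 1.2146, 1.9236) x1=(0.3412, -0.2440, -0.0421)
step 8: x0=(-1.5480, 1.1829, 1.9069) x1=(0.3524, -0.2052, -0.0342)
step 9: x0=(-1.5586, 1.1496, 1.8877) x1=(0.3617, -0.1649, -0.0242)
step 10: x0=(-1.5669, 1.1146, 1.8662) x1=(0.3691, -0.1233, -0.0124)
step 11: x0=(-1.5728, 1.0781, 1.8425) x1=(0.3746, -0.0805, 0.0013)
step 12: x0=(-1.5764, 1.0402, 1.8165) x1=(0.3782, -0.0366, 0.0168)
step 13: x0=(-1.5777, 1.0011, 1.7885) x1=(0.3799, 0.0084, 0.0340)
step 14: x0=(-1.5768, 0.9608, 1.7584) x1=(0.3798, 0.0542, 0.0529)
step 15: x0=(-1.5737, 0.9195, 1.7264) x1=(0.3779, 0.1010, 0.0733)
step 16: x0=(-1.5685, 0.8773, 1.6927) x1=(0.3743, 0.1484, 0.0952)
step 17: x0=(-1.5612, 0.8344, 1.6572) x1=(0.3690, 0.1964, 0.1184)
step 18: x0=(-1.5520, 0.7908, 1.6202) x1=(0.3621, 0.2450, 0.1429)
step 19: x0=(-1.5409, 0.7467, 1.5817) x1=(0.3536, 0.2941, 0.1686)
step 20: x0=(-1.5280, 0.7022, 1.5420) x1=(0.3438, 0.3434, 0.1954)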